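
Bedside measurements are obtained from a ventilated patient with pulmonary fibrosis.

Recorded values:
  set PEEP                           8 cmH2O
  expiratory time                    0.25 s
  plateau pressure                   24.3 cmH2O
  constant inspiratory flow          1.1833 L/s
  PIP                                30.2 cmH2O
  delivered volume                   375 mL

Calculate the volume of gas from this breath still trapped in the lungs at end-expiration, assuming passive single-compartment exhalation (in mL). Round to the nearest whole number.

R = (PIP − Pplat)/V̇ = (30.2 − 24.3) / 1.1833 = 5.9/1.1833 = 4.986 cmH2O·s/L.
C = Vt/(Pplat − PEEP) = 375.0 / (24.3 − 8) = 375.0/16.3 = 23.006 mL/cmH2O.
τ = R × C = 4.986 × 0.02301 L/cmH2O = 0.1147 s.
Fraction remaining = e^(−Te/τ) = e^(−0.25/0.1147) = 0.1131.
Trapped volume = 375.0 × 0.1131 = 42.413 mL.

42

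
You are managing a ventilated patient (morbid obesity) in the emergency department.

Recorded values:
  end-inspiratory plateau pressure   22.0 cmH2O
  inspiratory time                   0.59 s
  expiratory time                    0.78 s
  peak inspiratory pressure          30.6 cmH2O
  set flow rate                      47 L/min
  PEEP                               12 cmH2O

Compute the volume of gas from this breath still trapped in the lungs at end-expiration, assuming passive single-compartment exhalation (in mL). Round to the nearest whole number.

99

Flow: 47 L/min ÷ 60 = 0.7833 L/s.
Vt = flow × Ti = 0.7833 L/s × 0.59 s × 1000 mL/L = 462.15 mL.
R = (PIP − Pplat)/V̇ = (30.6 − 22.0) / 0.7833 = 8.6/0.7833 = 10.979 cmH2O·s/L.
C = Vt/(Pplat − PEEP) = 462.15 / (22.0 − 12) = 462.15/10.0 = 46.215 mL/cmH2O.
τ = R × C = 10.979 × 0.04622 L/cmH2O = 0.5074 s.
Fraction remaining = e^(−Te/τ) = e^(−0.78/0.5074) = 0.215.
Trapped volume = 462.15 × 0.215 = 99.362 mL.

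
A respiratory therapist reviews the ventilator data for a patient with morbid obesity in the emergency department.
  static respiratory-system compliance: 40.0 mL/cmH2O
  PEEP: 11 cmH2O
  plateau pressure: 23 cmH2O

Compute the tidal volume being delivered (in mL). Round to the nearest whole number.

Vt = Cstat × (Pplat − PEEP) = 40.0 × (23 − 11) = 40.0 × 12.0 = 480.0 mL.

480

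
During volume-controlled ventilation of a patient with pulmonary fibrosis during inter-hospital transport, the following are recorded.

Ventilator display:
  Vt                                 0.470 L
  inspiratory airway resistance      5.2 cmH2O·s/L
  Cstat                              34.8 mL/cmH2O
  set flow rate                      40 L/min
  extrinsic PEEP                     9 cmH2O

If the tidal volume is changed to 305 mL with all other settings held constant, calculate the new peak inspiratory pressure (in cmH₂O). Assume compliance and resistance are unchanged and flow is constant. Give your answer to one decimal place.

Flow: 40 L/min ÷ 60 = 0.6667 L/s.
PIP = Vt/C + R·V̇ + PEEP (constant-flow equation of motion).
Only the elastic term changes: ΔPIP = ΔVt / C = (305 − 470) / 34.8 = -4.741 cmH2O.
Original PIP = 470/34.8 + 5.2×0.6667 + 9 = 25.973 cmH2O; new PIP = 25.973 + (-4.741) = 21.232 cmH2O.

21.2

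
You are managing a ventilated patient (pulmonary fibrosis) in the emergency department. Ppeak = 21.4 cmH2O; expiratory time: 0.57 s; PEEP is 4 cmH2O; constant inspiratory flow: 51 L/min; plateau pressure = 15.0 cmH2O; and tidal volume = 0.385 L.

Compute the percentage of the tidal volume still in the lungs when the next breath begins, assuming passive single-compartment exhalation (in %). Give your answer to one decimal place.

Flow: 51 L/min ÷ 60 = 0.85 L/s.
R = (PIP − Pplat)/V̇ = (21.4 − 15.0) / 0.85 = 6.4/0.85 = 7.529 cmH2O·s/L.
C = Vt/(Pplat − PEEP) = 385.0 / (15.0 − 4) = 385.0/11.0 = 35.0 mL/cmH2O.
τ = R × C = 7.529 × 0.035 L/cmH2O = 0.2635 s.
Fraction remaining at end-expiration = e^(−Te/τ) = e^(−0.57/0.2635) = 0.115 → 11.5%.

11.5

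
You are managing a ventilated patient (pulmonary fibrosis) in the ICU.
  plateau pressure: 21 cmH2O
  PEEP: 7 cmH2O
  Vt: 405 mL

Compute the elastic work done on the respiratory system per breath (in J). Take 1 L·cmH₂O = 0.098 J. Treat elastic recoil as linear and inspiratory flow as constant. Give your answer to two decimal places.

0.28

Elastic work ≈ ½ × (Pplat − PEEP) × Vt = 0.5 × (21 − 7) × 0.405 L = 0.5 × 14.0 × 0.405 = 2.835 L·cmH2O.
× 0.098 J/(L·cmH2O) → 0.2778 J.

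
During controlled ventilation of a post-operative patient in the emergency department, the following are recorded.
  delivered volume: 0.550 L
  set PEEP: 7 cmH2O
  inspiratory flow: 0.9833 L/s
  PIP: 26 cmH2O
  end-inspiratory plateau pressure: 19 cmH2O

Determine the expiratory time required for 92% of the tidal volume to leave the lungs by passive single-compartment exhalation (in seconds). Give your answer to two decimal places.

0.82

R = (PIP − Pplat)/V̇ = (26 − 19) / 0.9833 = 7.0/0.9833 = 7.119 cmH2O·s/L.
C = Vt/(Pplat − PEEP) = 550.0 / (19 − 7) = 550.0/12.0 = 45.833 mL/cmH2O.
τ = R × C = 7.119 × 0.04583 L/cmH2O = 0.3263 s.
t = −τ·ln(1 − 0.92) = −0.3263·ln(0.08) = 0.8241 s.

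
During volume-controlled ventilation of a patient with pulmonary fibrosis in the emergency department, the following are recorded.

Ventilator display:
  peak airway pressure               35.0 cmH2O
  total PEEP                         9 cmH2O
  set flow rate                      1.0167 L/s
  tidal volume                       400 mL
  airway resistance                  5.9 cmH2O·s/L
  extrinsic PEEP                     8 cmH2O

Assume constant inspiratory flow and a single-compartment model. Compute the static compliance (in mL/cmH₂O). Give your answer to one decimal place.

20.0

Total PEEP = 9 cmH2O (set 8 + intrinsic 1); this is the baseline alveolar pressure.
Equation of motion (constant flow): PIP = Vt/C + R·V̇ + PEEP.
Vt/C = PIP − R·V̇ − PEEP = 35.0 − 5.9×1.0167 − 9 = 35.0 − 5.999 − 9 = 20.001 cmH2O.
C = Vt / 20.001 = 400 / 20.001 = 19.999 mL/cmH2O.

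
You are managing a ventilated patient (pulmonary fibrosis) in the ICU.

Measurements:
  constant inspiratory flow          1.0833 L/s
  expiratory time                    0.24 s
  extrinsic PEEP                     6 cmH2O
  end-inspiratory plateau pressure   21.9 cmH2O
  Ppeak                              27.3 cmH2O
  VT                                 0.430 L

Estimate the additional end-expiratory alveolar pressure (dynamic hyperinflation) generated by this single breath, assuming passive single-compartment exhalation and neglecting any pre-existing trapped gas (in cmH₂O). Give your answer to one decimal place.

2.7

R = (PIP − Pplat)/V̇ = (27.3 − 21.9) / 1.0833 = 5.4/1.0833 = 4.985 cmH2O·s/L.
C = Vt/(Pplat − PEEP) = 430.0 / (21.9 − 6) = 430.0/15.9 = 27.044 mL/cmH2O.
τ = R × C = 4.985 × 0.02704 L/cmH2O = 0.1348 s.
Fraction remaining = e^(−Te/τ) = e^(−0.24/0.1348) = 0.1686; trapped volume = 430.0 × 0.1686 = 72.498 mL.
Additional alveolar pressure from trapping ≈ V_trapped / C = 72.498 / 27.044 = 2.681 cmH2O.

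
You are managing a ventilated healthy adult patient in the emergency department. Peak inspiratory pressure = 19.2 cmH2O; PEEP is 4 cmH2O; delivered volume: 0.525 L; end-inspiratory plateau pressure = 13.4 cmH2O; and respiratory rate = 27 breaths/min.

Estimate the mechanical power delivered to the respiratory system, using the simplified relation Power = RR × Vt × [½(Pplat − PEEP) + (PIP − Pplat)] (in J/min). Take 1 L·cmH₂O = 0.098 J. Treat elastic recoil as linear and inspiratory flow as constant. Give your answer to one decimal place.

14.6

Per-breath work = Vt × [½(Pplat−PEEP) + (PIP−Pplat)] = 0.525 × [0.5×9.4 + 5.8] = 0.525 × 10.5 = 5.513 L·cmH2O.
Power = 27 × 5.513 = 148.85 L·cmH2O/min.
× 0.098 J/(L·cmH2O) → 14.587 J/min.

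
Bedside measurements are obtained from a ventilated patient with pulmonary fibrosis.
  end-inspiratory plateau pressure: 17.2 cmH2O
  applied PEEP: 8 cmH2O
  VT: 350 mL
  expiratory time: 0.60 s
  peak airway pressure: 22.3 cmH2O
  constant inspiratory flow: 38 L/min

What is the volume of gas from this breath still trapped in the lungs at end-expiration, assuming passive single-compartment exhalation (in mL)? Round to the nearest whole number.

Flow: 38 L/min ÷ 60 = 0.6333 L/s.
R = (PIP − Pplat)/V̇ = (22.3 − 17.2) / 0.6333 = 5.1/0.6333 = 8.053 cmH2O·s/L.
C = Vt/(Pplat − PEEP) = 350.0 / (17.2 − 8) = 350.0/9.2 = 38.043 mL/cmH2O.
τ = R × C = 8.053 × 0.03804 L/cmH2O = 0.3063 s.
Fraction remaining = e^(−Te/τ) = e^(−0.60/0.3063) = 0.141.
Trapped volume = 350.0 × 0.141 = 49.35 mL.

49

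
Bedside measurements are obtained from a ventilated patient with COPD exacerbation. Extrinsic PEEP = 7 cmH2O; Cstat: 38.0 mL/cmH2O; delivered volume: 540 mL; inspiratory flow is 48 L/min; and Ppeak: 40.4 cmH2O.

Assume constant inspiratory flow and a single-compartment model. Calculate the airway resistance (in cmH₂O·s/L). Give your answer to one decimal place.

Flow: 48 L/min ÷ 60 = 0.8 L/s.
Equation of motion (constant flow): PIP = Vt/C + R·V̇ + PEEP.
R·V̇ = PIP − Vt/C − PEEP = 40.4 − 540/38.0 − 7 = 40.4 − 14.211 − 7 = 19.189 cmH2O.
R = 19.189 / 0.8 = 23.986 cmH2O·s/L.

24.0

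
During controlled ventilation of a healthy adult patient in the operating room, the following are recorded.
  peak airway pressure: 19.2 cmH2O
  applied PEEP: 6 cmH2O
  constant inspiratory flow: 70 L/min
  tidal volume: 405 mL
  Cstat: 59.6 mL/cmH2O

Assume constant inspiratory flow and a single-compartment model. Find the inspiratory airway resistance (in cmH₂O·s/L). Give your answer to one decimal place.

Flow: 70 L/min ÷ 60 = 1.1667 L/s.
Equation of motion (constant flow): PIP = Vt/C + R·V̇ + PEEP.
R·V̇ = PIP − Vt/C − PEEP = 19.2 − 405/59.6 − 6 = 19.2 − 6.795 − 6 = 6.405 cmH2O.
R = 6.405 / 1.1667 = 5.49 cmH2O·s/L.

5.5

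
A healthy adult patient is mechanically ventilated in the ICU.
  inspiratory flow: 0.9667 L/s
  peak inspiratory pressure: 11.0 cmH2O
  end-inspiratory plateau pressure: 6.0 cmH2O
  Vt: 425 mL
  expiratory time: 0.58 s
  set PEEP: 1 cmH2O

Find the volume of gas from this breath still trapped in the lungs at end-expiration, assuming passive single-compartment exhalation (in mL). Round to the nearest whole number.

R = (PIP − Pplat)/V̇ = (11.0 − 6.0) / 0.9667 = 5.0/0.9667 = 5.172 cmH2O·s/L.
C = Vt/(Pplat − PEEP) = 425.0 / (6.0 − 1) = 425.0/5.0 = 85.0 mL/cmH2O.
τ = R × C = 5.172 × 0.085 L/cmH2O = 0.4396 s.
Fraction remaining = e^(−Te/τ) = e^(−0.58/0.4396) = 0.2673.
Trapped volume = 425.0 × 0.2673 = 113.6 mL.

114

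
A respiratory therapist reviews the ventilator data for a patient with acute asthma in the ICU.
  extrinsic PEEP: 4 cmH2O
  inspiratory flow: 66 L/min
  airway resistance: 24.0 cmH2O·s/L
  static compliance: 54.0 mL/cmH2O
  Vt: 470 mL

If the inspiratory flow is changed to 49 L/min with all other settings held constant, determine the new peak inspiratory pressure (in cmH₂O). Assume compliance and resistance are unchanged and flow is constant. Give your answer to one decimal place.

32.3

Flow: 66 L/min ÷ 60 = 1.1 L/s.
New flow: 49 L/min ÷ 60 = 0.8167 L/s.
PIP = Vt/C + R·V̇ + PEEP (constant-flow equation of motion).
Only the resistive term changes: ΔPIP = R × ΔV̇ = 24.0 × (0.8167 − 1.1) = 24.0 × -0.2833 = -6.799 cmH2O.
Original PIP = 470/54.0 + 24.0×1.1 + 4 = 39.104 cmH2O; new PIP = 39.104 + (-6.799) = 32.305 cmH2O.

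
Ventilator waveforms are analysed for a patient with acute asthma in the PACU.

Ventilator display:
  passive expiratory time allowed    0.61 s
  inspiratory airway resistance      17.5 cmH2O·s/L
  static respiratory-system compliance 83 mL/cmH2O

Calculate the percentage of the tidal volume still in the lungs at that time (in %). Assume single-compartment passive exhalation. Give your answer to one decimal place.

τ = R × C = 17.5 × 83 mL/cmH2O = 17.5 × 0.083 L/cmH2O = 1.453 s.
Passive exhalation: V(t)/V₀ = e^(−t/τ) = e^(−0.61/1.453) = 0.6572.
Fraction remaining = 0.6572 → 65.72%.

65.7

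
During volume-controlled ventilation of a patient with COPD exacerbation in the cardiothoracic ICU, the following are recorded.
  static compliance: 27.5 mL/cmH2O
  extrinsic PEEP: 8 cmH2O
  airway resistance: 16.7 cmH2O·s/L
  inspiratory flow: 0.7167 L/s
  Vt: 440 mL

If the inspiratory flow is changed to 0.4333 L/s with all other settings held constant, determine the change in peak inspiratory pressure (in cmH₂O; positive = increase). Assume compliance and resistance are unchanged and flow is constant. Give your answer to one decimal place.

PIP = Vt/C + R·V̇ + PEEP (constant-flow equation of motion).
Only the resistive term changes: ΔPIP = R × ΔV̇ = 16.7 × (0.4333 − 0.7167) = 16.7 × -0.2834 = -4.733 cmH2O.

-4.7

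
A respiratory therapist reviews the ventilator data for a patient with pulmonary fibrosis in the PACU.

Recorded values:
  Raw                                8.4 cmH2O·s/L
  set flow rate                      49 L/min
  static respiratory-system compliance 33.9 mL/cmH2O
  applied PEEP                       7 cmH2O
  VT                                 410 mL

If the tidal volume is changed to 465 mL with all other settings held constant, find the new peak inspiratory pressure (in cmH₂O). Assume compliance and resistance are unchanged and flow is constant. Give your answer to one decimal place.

Flow: 49 L/min ÷ 60 = 0.8167 L/s.
PIP = Vt/C + R·V̇ + PEEP (constant-flow equation of motion).
Only the elastic term changes: ΔPIP = ΔVt / C = (465 − 410) / 33.9 = 1.622 cmH2O.
Original PIP = 410/33.9 + 8.4×0.8167 + 7 = 25.955 cmH2O; new PIP = 25.955 + (1.622) = 27.577 cmH2O.

27.6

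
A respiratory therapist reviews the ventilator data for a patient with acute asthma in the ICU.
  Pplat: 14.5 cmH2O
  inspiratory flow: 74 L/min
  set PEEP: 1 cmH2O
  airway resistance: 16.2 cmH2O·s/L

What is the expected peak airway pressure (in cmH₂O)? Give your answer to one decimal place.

Flow: 74 L/min ÷ 60 = 1.2333 L/s.
PIP = Pplat + Raw × flow = 14.5 + 16.2 × 1.2333 = 14.5 + 19.979 = 34.479 cmH2O.

34.5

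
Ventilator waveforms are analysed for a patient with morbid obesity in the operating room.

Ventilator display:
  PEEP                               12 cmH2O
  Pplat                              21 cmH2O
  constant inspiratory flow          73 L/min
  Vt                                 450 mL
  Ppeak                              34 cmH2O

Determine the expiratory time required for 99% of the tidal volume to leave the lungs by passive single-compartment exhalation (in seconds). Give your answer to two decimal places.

2.46

Flow: 73 L/min ÷ 60 = 1.2167 L/s.
R = (PIP − Pplat)/V̇ = (34 − 21) / 1.2167 = 13.0/1.2167 = 10.685 cmH2O·s/L.
C = Vt/(Pplat − PEEP) = 450.0 / (21 − 12) = 450.0/9.0 = 50.0 mL/cmH2O.
τ = R × C = 10.685 × 0.05 L/cmH2O = 0.5343 s.
t = −τ·ln(1 − 0.99) = −0.5343·ln(0.01) = 2.461 s.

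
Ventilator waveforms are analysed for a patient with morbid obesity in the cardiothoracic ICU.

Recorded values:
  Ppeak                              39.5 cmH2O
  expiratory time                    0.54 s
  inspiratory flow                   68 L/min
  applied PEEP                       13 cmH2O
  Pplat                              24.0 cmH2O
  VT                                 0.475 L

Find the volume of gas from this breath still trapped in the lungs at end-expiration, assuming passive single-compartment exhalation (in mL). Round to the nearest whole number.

Flow: 68 L/min ÷ 60 = 1.1333 L/s.
R = (PIP − Pplat)/V̇ = (39.5 − 24.0) / 1.1333 = 15.5/1.1333 = 13.677 cmH2O·s/L.
C = Vt/(Pplat − PEEP) = 475.0 / (24.0 − 13) = 475.0/11.0 = 43.182 mL/cmH2O.
τ = R × C = 13.677 × 0.04318 L/cmH2O = 0.5906 s.
Fraction remaining = e^(−Te/τ) = e^(−0.54/0.5906) = 0.4008.
Trapped volume = 475.0 × 0.4008 = 190.38 mL.

190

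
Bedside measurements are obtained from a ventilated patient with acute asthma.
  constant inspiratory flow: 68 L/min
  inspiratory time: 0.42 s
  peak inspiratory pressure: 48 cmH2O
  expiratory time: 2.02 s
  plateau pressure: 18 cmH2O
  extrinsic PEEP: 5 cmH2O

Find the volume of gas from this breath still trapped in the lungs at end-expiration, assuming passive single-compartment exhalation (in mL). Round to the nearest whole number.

Flow: 68 L/min ÷ 60 = 1.1333 L/s.
Vt = flow × Ti = 1.1333 L/s × 0.42 s × 1000 mL/L = 475.99 mL.
R = (PIP − Pplat)/V̇ = (48 − 18) / 1.1333 = 30.0/1.1333 = 26.471 cmH2O·s/L.
C = Vt/(Pplat − PEEP) = 475.99 / (18 − 5) = 475.99/13.0 = 36.615 mL/cmH2O.
τ = R × C = 26.471 × 0.03662 L/cmH2O = 0.9694 s.
Fraction remaining = e^(−Te/τ) = e^(−2.02/0.9694) = 0.1245.
Trapped volume = 475.99 × 0.1245 = 59.261 mL.

59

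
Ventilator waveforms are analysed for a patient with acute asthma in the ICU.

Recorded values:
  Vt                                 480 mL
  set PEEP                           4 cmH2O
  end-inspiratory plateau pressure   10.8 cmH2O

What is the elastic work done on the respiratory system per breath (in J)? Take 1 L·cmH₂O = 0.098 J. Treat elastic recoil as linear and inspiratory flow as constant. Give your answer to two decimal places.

0.16

Elastic work ≈ ½ × (Pplat − PEEP) × Vt = 0.5 × (10.8 − 4) × 0.480 L = 0.5 × 6.8 × 0.480 = 1.632 L·cmH2O.
× 0.098 J/(L·cmH2O) → 0.1599 J.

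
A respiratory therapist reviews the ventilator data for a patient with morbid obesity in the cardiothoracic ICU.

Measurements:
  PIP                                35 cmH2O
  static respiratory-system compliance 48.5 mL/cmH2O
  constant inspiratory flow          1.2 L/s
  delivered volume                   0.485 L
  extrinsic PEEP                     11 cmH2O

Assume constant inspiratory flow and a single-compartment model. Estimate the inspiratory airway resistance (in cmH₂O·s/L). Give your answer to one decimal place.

11.7

Equation of motion (constant flow): PIP = Vt/C + R·V̇ + PEEP.
R·V̇ = PIP − Vt/C − PEEP = 35 − 485/48.5 − 11 = 35 − 10.0 − 11 = 14.0 cmH2O.
R = 14.0 / 1.2 = 11.667 cmH2O·s/L.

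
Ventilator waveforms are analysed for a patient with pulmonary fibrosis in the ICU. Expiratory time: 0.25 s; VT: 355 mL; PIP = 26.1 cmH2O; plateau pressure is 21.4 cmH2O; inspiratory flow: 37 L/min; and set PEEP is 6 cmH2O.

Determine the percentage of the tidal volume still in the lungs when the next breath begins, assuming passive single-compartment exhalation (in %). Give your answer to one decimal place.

24.1

Flow: 37 L/min ÷ 60 = 0.6167 L/s.
R = (PIP − Pplat)/V̇ = (26.1 − 21.4) / 0.6167 = 4.7/0.6167 = 7.621 cmH2O·s/L.
C = Vt/(Pplat − PEEP) = 355.0 / (21.4 − 6) = 355.0/15.4 = 23.052 mL/cmH2O.
τ = R × C = 7.621 × 0.02305 L/cmH2O = 0.1757 s.
Fraction remaining at end-expiration = e^(−Te/τ) = e^(−0.25/0.1757) = 0.241 → 24.1%.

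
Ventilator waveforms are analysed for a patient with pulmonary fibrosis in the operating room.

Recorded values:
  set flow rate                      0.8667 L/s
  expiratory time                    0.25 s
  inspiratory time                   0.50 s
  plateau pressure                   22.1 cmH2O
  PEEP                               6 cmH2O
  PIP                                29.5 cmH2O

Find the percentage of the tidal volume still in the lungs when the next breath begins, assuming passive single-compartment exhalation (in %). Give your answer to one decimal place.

33.7

Vt = flow × Ti = 0.8667 L/s × 0.50 s × 1000 mL/L = 433.35 mL.
R = (PIP − Pplat)/V̇ = (29.5 − 22.1) / 0.8667 = 7.4/0.8667 = 8.538 cmH2O·s/L.
C = Vt/(Pplat − PEEP) = 433.35 / (22.1 − 6) = 433.35/16.1 = 26.916 mL/cmH2O.
τ = R × C = 8.538 × 0.02692 L/cmH2O = 0.2298 s.
Fraction remaining at end-expiration = e^(−Te/τ) = e^(−0.25/0.2298) = 0.3369 → 33.69%.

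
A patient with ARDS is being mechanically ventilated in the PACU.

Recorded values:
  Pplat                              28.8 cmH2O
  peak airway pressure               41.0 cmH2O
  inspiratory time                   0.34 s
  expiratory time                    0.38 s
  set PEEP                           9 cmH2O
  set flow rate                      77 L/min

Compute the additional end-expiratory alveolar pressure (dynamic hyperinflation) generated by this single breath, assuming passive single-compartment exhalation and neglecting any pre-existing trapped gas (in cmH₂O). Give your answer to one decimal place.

Flow: 77 L/min ÷ 60 = 1.2833 L/s.
Vt = flow × Ti = 1.2833 L/s × 0.34 s × 1000 mL/L = 436.32 mL.
R = (PIP − Pplat)/V̇ = (41.0 − 28.8) / 1.2833 = 12.2/1.2833 = 9.507 cmH2O·s/L.
C = Vt/(Pplat − PEEP) = 436.32 / (28.8 − 9) = 436.32/19.8 = 22.036 mL/cmH2O.
τ = R × C = 9.507 × 0.02204 L/cmH2O = 0.2095 s.
Fraction remaining = e^(−Te/τ) = e^(−0.38/0.2095) = 0.163; trapped volume = 436.32 × 0.163 = 71.12 mL.
Additional alveolar pressure from trapping ≈ V_trapped / C = 71.12 / 22.036 = 3.227 cmH2O.

3.2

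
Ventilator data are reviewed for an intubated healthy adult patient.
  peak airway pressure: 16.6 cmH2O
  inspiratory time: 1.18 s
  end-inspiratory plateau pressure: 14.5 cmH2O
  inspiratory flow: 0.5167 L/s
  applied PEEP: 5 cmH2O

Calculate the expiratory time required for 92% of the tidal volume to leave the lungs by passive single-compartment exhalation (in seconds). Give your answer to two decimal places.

Vt = flow × Ti = 0.5167 L/s × 1.18 s × 1000 mL/L = 609.71 mL.
R = (PIP − Pplat)/V̇ = (16.6 − 14.5) / 0.5167 = 2.1/0.5167 = 4.064 cmH2O·s/L.
C = Vt/(Pplat − PEEP) = 609.71 / (14.5 − 5) = 609.71/9.5 = 64.18 mL/cmH2O.
τ = R × C = 4.064 × 0.06418 L/cmH2O = 0.2608 s.
t = −τ·ln(1 − 0.92) = −0.2608·ln(0.08) = 0.6587 s.

0.66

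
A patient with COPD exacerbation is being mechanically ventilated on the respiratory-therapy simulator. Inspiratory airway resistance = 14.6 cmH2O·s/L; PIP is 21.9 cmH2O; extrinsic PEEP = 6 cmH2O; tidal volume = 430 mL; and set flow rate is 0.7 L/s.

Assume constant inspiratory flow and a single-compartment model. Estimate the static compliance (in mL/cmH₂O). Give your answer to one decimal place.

75.7

Equation of motion (constant flow): PIP = Vt/C + R·V̇ + PEEP.
Vt/C = PIP − R·V̇ − PEEP = 21.9 − 14.6×0.7 − 6 = 21.9 − 10.22 − 6 = 5.68 cmH2O.
C = Vt / 5.68 = 430 / 5.68 = 75.704 mL/cmH2O.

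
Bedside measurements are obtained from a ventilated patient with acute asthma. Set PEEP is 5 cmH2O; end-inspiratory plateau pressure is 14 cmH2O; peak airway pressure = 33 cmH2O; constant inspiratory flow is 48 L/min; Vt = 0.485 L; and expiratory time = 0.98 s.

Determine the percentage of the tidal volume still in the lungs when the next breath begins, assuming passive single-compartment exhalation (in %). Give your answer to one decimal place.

46.5

Flow: 48 L/min ÷ 60 = 0.8 L/s.
R = (PIP − Pplat)/V̇ = (33 − 14) / 0.8 = 19.0/0.8 = 23.75 cmH2O·s/L.
C = Vt/(Pplat − PEEP) = 485.0 / (14 − 5) = 485.0/9.0 = 53.889 mL/cmH2O.
τ = R × C = 23.75 × 0.05389 L/cmH2O = 1.28 s.
Fraction remaining at end-expiration = e^(−Te/τ) = e^(−0.98/1.28) = 0.465 → 46.5%.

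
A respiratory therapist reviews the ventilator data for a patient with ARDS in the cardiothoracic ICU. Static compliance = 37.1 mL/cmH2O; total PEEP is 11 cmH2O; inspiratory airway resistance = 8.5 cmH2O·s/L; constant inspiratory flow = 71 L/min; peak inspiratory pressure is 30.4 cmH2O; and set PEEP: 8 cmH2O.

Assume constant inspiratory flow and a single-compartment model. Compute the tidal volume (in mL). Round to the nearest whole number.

347

Flow: 71 L/min ÷ 60 = 1.1833 L/s.
Total PEEP = 11 cmH2O (set 8 + intrinsic 3); this is the baseline alveolar pressure.
Equation of motion (constant flow): PIP = Vt/C + R·V̇ + PEEP.
Vt/C = PIP − R·V̇ − PEEP = 30.4 − 10.058 − 11 = 9.342 cmH2O.
Vt = C × 9.342 = 37.1 × 9.342 = 346.59 mL.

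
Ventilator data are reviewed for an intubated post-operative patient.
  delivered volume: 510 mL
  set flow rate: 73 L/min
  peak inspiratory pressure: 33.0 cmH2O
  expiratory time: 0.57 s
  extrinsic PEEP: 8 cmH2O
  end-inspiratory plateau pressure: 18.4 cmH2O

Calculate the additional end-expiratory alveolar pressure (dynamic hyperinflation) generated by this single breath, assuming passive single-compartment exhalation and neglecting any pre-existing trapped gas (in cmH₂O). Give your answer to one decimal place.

Flow: 73 L/min ÷ 60 = 1.2167 L/s.
R = (PIP − Pplat)/V̇ = (33.0 − 18.4) / 1.2167 = 14.6/1.2167 = 12.0 cmH2O·s/L.
C = Vt/(Pplat − PEEP) = 510.0 / (18.4 − 8) = 510.0/10.4 = 49.038 mL/cmH2O.
τ = R × C = 12.0 × 0.04904 L/cmH2O = 0.5885 s.
Fraction remaining = e^(−Te/τ) = e^(−0.57/0.5885) = 0.3796; trapped volume = 510.0 × 0.3796 = 193.6 mL.
Additional alveolar pressure from trapping ≈ V_trapped / C = 193.6 / 49.038 = 3.948 cmH2O.

3.9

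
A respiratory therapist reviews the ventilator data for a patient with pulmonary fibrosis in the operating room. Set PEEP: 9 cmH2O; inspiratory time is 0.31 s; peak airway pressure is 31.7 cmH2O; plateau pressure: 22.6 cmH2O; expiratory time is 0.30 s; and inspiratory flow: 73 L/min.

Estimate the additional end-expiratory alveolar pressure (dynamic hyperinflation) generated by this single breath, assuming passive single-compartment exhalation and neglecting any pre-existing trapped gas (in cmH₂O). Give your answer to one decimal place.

3.2

Flow: 73 L/min ÷ 60 = 1.2167 L/s.
Vt = flow × Ti = 1.2167 L/s × 0.31 s × 1000 mL/L = 377.18 mL.
R = (PIP − Pplat)/V̇ = (31.7 − 22.6) / 1.2167 = 9.1/1.2167 = 7.479 cmH2O·s/L.
C = Vt/(Pplat − PEEP) = 377.18 / (22.6 − 9) = 377.18/13.6 = 27.734 mL/cmH2O.
τ = R × C = 7.479 × 0.02773 L/cmH2O = 0.2074 s.
Fraction remaining = e^(−Te/τ) = e^(−0.30/0.2074) = 0.2354; trapped volume = 377.18 × 0.2354 = 88.788 mL.
Additional alveolar pressure from trapping ≈ V_trapped / C = 88.788 / 27.734 = 3.201 cmH2O.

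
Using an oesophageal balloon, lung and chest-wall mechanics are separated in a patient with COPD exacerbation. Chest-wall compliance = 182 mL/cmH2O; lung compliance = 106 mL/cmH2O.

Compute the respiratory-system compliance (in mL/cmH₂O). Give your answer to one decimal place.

Lung and chest wall are elastances in series: 1/Crs = 1/CL + 1/Ccw.
1/Crs = 1/106 + 1/182 = 0.01493.
Crs = 66.979 mL/cmH2O.

67.0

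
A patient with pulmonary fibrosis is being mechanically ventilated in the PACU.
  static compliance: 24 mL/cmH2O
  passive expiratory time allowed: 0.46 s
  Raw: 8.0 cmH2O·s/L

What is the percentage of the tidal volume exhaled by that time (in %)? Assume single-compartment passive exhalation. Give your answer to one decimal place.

τ = R × C = 8.0 × 24 mL/cmH2O = 8.0 × 0.024 L/cmH2O = 0.192 s.
Passive exhalation: V(t)/V₀ = e^(−t/τ) = e^(−0.46/0.192) = 0.0911.
Fraction exhaled = 1 − 0.0911 = 0.9089 → 90.89%.

90.9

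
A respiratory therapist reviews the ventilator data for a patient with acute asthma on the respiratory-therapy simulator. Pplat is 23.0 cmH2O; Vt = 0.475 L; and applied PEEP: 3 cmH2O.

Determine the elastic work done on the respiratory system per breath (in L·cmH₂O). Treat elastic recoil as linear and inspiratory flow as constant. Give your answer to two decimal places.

4.75

Elastic work ≈ ½ × (Pplat − PEEP) × Vt = 0.5 × (23.0 − 3) × 0.475 L = 0.5 × 20.0 × 0.475 = 4.75 L·cmH2O.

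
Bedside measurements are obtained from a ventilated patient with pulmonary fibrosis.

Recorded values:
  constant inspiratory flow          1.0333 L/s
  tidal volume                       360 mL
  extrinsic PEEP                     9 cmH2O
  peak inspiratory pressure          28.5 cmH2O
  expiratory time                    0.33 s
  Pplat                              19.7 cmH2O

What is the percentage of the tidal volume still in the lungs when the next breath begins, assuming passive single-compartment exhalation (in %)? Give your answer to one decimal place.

31.6

R = (PIP − Pplat)/V̇ = (28.5 − 19.7) / 1.0333 = 8.8/1.0333 = 8.516 cmH2O·s/L.
C = Vt/(Pplat − PEEP) = 360.0 / (19.7 − 9) = 360.0/10.7 = 33.645 mL/cmH2O.
τ = R × C = 8.516 × 0.03365 L/cmH2O = 0.2866 s.
Fraction remaining at end-expiration = e^(−Te/τ) = e^(−0.33/0.2866) = 0.3162 → 31.62%.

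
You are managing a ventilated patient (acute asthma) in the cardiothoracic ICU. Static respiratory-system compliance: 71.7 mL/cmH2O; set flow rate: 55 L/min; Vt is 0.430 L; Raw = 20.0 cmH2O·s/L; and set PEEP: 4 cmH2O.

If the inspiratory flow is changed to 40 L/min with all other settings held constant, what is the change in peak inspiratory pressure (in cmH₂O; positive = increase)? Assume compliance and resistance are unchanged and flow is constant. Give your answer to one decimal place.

Flow: 55 L/min ÷ 60 = 0.9167 L/s.
New flow: 40 L/min ÷ 60 = 0.6667 L/s.
PIP = Vt/C + R·V̇ + PEEP (constant-flow equation of motion).
Only the resistive term changes: ΔPIP = R × ΔV̇ = 20.0 × (0.6667 − 0.9167) = 20.0 × -0.25 = -5.0 cmH2O.

-5.0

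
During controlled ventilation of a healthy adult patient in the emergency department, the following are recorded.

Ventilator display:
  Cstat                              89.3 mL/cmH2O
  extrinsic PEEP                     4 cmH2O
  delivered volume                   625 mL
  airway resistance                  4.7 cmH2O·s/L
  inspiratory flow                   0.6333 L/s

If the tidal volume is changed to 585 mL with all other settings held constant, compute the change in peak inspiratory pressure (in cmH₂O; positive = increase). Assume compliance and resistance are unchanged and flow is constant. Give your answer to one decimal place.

PIP = Vt/C + R·V̇ + PEEP (constant-flow equation of motion).
Only the elastic term changes: ΔPIP = ΔVt / C = (585 − 625) / 89.3 = -0.4479 cmH2O.

-0.4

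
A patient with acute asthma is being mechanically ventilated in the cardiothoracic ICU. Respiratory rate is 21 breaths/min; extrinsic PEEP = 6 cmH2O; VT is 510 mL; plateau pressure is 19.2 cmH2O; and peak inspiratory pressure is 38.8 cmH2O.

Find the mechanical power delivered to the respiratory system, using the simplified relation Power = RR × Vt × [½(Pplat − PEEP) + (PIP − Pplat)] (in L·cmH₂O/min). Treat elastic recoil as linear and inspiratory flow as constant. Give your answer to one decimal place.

Per-breath work = Vt × [½(Pplat−PEEP) + (PIP−Pplat)] = 0.510 × [0.5×13.2 + 19.6] = 0.510 × 26.2 = 13.362 L·cmH2O.
Power = 21 × 13.362 = 280.6 L·cmH2O/min.

280.6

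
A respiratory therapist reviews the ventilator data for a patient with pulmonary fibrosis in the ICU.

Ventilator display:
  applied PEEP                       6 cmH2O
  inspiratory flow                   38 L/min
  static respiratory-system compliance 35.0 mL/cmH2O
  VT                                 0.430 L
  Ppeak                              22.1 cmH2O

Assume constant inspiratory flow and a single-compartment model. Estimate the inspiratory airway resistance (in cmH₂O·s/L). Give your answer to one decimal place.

Flow: 38 L/min ÷ 60 = 0.6333 L/s.
Equation of motion (constant flow): PIP = Vt/C + R·V̇ + PEEP.
R·V̇ = PIP − Vt/C − PEEP = 22.1 − 430/35.0 − 6 = 22.1 − 12.286 − 6 = 3.814 cmH2O.
R = 3.814 / 0.6333 = 6.022 cmH2O·s/L.

6.0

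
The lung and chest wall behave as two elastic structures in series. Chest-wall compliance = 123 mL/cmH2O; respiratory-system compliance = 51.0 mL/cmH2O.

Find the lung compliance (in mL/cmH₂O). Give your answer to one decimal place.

1/CL = 1/Crs − 1/Ccw.
1/CL = 1/51.0 − 1/123 = 0.01148.
CL = 87.108 mL/cmH2O.

87.1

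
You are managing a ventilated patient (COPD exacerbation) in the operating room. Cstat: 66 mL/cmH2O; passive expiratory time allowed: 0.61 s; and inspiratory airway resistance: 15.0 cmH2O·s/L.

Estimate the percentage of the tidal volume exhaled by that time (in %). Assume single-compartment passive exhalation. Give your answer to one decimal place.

τ = R × C = 15.0 × 66 mL/cmH2O = 15.0 × 0.066 L/cmH2O = 0.99 s.
Passive exhalation: V(t)/V₀ = e^(−t/τ) = e^(−0.61/0.99) = 0.54.
Fraction exhaled = 1 − 0.54 = 0.46 → 46.0%.

46.0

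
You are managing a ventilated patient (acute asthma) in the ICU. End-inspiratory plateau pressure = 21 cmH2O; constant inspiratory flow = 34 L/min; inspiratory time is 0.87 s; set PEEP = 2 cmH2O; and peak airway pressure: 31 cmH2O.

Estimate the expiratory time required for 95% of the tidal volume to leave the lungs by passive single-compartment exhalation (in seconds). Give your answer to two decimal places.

Flow: 34 L/min ÷ 60 = 0.5667 L/s.
Vt = flow × Ti = 0.5667 L/s × 0.87 s × 1000 mL/L = 493.03 mL.
R = (PIP − Pplat)/V̇ = (31 − 21) / 0.5667 = 10.0/0.5667 = 17.646 cmH2O·s/L.
C = Vt/(Pplat − PEEP) = 493.03 / (21 − 2) = 493.03/19.0 = 25.949 mL/cmH2O.
τ = R × C = 17.646 × 0.02595 L/cmH2O = 0.4579 s.
t = −τ·ln(1 − 0.95) = −0.4579·ln(0.05) = 1.372 s.

1.37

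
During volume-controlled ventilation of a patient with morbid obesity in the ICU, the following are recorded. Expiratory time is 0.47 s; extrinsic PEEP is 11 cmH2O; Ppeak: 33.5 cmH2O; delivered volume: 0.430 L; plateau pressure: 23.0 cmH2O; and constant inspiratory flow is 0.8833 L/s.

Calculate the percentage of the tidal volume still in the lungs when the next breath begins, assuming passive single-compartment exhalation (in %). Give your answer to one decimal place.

R = (PIP − Pplat)/V̇ = (33.5 − 23.0) / 0.8833 = 10.5/0.8833 = 11.887 cmH2O·s/L.
C = Vt/(Pplat − PEEP) = 430.0 / (23.0 − 11) = 430.0/12.0 = 35.833 mL/cmH2O.
τ = R × C = 11.887 × 0.03583 L/cmH2O = 0.4259 s.
Fraction remaining at end-expiration = e^(−Te/τ) = e^(−0.47/0.4259) = 0.3317 → 33.17%.

33.2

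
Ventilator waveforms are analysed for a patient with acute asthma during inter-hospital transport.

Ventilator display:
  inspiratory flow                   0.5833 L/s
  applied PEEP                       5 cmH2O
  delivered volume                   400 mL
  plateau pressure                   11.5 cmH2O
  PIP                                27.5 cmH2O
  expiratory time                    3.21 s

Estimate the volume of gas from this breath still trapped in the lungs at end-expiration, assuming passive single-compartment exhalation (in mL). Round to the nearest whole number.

R = (PIP − Pplat)/V̇ = (27.5 − 11.5) / 0.5833 = 16.0/0.5833 = 27.43 cmH2O·s/L.
C = Vt/(Pplat − PEEP) = 400.0 / (11.5 − 5) = 400.0/6.5 = 61.538 mL/cmH2O.
τ = R × C = 27.43 × 0.06154 L/cmH2O = 1.688 s.
Fraction remaining = e^(−Te/τ) = e^(−3.21/1.688) = 0.1493.
Trapped volume = 400.0 × 0.1493 = 59.72 mL.

60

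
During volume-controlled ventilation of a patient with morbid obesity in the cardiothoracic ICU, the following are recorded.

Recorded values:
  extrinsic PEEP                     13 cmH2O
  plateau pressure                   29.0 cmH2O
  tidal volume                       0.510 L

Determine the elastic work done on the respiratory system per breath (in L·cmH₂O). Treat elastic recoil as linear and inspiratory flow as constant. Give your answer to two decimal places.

4.08

Elastic work ≈ ½ × (Pplat − PEEP) × Vt = 0.5 × (29.0 − 13) × 0.510 L = 0.5 × 16.0 × 0.510 = 4.08 L·cmH2O.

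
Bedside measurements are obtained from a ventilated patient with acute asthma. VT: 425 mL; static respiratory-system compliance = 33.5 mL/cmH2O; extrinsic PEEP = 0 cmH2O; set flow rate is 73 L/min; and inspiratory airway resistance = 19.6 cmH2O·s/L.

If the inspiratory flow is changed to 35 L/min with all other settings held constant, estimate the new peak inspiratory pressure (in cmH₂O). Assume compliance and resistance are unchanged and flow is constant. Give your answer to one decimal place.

Flow: 73 L/min ÷ 60 = 1.2167 L/s.
New flow: 35 L/min ÷ 60 = 0.5833 L/s.
PIP = Vt/C + R·V̇ + PEEP (constant-flow equation of motion).
Only the resistive term changes: ΔPIP = R × ΔV̇ = 19.6 × (0.5833 − 1.2167) = 19.6 × -0.6334 = -12.415 cmH2O.
Original PIP = 425/33.5 + 19.6×1.2167 + 0 = 36.534 cmH2O; new PIP = 36.534 + (-12.415) = 24.119 cmH2O.

24.1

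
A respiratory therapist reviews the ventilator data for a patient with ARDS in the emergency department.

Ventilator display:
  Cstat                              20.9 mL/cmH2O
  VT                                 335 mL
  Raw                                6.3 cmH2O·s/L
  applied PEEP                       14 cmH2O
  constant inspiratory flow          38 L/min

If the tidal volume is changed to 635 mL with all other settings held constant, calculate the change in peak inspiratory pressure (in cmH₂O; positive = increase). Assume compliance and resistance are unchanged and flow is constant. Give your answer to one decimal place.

PIP = Vt/C + R·V̇ + PEEP (constant-flow equation of motion).
Only the elastic term changes: ΔPIP = ΔVt / C = (635 − 335) / 20.9 = 14.354 cmH2O.

14.4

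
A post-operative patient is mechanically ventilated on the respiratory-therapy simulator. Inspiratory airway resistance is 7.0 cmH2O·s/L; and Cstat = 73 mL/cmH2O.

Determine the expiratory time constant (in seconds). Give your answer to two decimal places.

τ = R × C = 7.0 × 73 mL/cmH2O = 7.0 × 0.073 L/cmH2O = 0.511 s.

0.51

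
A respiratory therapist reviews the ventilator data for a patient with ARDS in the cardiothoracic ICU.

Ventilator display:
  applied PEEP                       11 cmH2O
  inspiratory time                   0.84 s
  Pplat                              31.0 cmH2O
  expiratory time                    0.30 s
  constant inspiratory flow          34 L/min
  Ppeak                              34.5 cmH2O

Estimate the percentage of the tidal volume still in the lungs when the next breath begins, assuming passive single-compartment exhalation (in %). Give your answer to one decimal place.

13.0

Flow: 34 L/min ÷ 60 = 0.5667 L/s.
Vt = flow × Ti = 0.5667 L/s × 0.84 s × 1000 mL/L = 476.03 mL.
R = (PIP − Pplat)/V̇ = (34.5 − 31.0) / 0.5667 = 3.5/0.5667 = 6.176 cmH2O·s/L.
C = Vt/(Pplat − PEEP) = 476.03 / (31.0 − 11) = 476.03/20.0 = 23.802 mL/cmH2O.
τ = R × C = 6.176 × 0.0238 L/cmH2O = 0.147 s.
Fraction remaining at end-expiration = e^(−Te/τ) = e^(−0.30/0.147) = 0.1299 → 12.99%.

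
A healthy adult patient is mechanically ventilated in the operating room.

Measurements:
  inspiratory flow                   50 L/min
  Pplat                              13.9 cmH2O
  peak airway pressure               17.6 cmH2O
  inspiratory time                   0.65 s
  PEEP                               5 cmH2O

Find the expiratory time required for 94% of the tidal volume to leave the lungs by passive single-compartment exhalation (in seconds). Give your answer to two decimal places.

0.76

Flow: 50 L/min ÷ 60 = 0.8333 L/s.
Vt = flow × Ti = 0.8333 L/s × 0.65 s × 1000 mL/L = 541.65 mL.
R = (PIP − Pplat)/V̇ = (17.6 − 13.9) / 0.8333 = 3.7/0.8333 = 4.44 cmH2O·s/L.
C = Vt/(Pplat − PEEP) = 541.65 / (13.9 − 5) = 541.65/8.9 = 60.86 mL/cmH2O.
τ = R × C = 4.44 × 0.06086 L/cmH2O = 0.2702 s.
t = −τ·ln(1 − 0.94) = −0.2702·ln(0.06) = 0.7602 s.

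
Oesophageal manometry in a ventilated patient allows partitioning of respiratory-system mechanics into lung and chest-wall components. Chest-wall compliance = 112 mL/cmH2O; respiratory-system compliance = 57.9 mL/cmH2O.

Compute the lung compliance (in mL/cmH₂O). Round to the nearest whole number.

1/CL = 1/Crs − 1/Ccw.
1/CL = 1/57.9 − 1/112 = 0.008343.
CL = 119.86 mL/cmH2O.

120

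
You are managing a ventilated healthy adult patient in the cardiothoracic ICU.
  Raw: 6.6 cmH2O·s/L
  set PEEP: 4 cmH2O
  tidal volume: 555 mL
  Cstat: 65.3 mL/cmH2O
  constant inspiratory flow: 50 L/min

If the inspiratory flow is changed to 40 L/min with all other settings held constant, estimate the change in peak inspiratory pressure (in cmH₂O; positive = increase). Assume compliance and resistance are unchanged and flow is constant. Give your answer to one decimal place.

Flow: 50 L/min ÷ 60 = 0.8333 L/s.
New flow: 40 L/min ÷ 60 = 0.6667 L/s.
PIP = Vt/C + R·V̇ + PEEP (constant-flow equation of motion).
Only the resistive term changes: ΔPIP = R × ΔV̇ = 6.6 × (0.6667 − 0.8333) = 6.6 × -0.1666 = -1.1 cmH2O.

-1.1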